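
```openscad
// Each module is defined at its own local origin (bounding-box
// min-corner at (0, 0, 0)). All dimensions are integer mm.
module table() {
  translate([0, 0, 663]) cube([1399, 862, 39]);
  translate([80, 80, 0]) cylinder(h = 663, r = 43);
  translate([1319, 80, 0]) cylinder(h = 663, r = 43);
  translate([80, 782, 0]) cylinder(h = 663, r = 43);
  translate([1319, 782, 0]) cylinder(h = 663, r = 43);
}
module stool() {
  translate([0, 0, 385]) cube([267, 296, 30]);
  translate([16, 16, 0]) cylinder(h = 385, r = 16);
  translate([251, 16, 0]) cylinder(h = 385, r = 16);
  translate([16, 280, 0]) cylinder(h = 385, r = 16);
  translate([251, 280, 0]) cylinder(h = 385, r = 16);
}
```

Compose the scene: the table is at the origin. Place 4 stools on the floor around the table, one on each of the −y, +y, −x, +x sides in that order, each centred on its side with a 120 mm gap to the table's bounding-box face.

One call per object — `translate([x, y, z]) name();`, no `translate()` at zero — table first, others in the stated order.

table();
translate([566, -416, 0]) stool();
translate([566, 982, 0]) stool();
translate([-387, 283, 0]) stool();
translate([1519, 283, 0]) stool();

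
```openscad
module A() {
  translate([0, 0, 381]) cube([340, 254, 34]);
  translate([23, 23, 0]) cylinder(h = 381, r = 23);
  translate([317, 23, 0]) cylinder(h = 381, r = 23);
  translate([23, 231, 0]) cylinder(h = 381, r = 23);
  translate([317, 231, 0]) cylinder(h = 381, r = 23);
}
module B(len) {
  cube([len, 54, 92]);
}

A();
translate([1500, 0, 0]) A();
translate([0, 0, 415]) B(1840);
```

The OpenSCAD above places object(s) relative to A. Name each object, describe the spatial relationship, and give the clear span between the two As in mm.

Second stool starts at x = 1500; first ends at x = 340; clear span = 1500 − 340 = 1160 mm.

A is a stool. B is a beam. A beam spans the tops of two stools. The clear span between the two stools is 1160 mm.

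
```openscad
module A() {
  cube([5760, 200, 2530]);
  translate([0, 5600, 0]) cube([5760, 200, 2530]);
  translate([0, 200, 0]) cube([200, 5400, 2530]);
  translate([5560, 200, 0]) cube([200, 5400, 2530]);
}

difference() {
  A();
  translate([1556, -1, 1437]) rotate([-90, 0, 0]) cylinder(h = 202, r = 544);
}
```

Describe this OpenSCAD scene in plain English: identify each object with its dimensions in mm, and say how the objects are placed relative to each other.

A is the wall frame of a small rectangular building: four walls, each 2530 mm tall and 200 mm thick, enclosing a footprint 5760 mm (x) by 5800 mm (y) outside-to-outside, with no floor or roof. The front and back walls (the −y and +y sides) span the full width; the two side walls fit between them.

The house frame has a circular hole of radius 544 mm through its front wall, centred at (x = 1556, z = 1437).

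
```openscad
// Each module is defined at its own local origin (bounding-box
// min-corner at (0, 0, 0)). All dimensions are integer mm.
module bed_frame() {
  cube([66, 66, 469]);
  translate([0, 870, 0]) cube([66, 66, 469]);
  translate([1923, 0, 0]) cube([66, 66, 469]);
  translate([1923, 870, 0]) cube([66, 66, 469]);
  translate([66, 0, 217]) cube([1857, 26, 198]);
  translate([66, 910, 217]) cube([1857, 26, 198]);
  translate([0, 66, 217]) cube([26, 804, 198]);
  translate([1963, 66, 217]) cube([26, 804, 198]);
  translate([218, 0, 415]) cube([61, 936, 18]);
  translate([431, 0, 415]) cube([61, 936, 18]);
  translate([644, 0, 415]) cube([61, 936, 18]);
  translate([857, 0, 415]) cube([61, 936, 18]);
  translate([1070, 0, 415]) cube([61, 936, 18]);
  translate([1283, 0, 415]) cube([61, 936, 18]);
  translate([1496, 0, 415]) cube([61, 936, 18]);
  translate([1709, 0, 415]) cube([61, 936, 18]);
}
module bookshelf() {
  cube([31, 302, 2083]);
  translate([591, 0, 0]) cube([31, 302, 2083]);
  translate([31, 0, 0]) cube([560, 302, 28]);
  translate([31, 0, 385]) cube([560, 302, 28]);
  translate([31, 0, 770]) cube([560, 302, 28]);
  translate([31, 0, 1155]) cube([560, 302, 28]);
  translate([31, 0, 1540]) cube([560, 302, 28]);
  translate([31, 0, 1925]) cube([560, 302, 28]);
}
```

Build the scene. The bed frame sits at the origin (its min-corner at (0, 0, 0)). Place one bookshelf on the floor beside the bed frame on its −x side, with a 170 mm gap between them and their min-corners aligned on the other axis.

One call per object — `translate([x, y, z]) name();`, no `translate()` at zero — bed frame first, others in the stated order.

bed_frame();
translate([-792, 0, 0]) bookshelf();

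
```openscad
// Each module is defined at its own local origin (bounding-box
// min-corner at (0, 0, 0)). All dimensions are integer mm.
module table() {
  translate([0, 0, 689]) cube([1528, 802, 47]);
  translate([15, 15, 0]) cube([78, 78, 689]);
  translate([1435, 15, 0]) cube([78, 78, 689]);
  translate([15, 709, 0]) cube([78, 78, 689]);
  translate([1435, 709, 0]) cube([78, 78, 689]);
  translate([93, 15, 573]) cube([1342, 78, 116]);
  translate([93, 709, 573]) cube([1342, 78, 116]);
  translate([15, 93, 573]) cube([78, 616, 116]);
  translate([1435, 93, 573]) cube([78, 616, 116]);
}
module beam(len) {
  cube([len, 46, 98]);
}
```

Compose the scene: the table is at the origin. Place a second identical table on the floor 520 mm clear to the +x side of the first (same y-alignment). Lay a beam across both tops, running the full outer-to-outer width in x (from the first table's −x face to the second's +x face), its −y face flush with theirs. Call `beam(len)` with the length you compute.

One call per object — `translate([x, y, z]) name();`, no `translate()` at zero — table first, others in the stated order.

table();
translate([2048, 0, 0]) table();
translate([0, 0, 736]) beam(3576);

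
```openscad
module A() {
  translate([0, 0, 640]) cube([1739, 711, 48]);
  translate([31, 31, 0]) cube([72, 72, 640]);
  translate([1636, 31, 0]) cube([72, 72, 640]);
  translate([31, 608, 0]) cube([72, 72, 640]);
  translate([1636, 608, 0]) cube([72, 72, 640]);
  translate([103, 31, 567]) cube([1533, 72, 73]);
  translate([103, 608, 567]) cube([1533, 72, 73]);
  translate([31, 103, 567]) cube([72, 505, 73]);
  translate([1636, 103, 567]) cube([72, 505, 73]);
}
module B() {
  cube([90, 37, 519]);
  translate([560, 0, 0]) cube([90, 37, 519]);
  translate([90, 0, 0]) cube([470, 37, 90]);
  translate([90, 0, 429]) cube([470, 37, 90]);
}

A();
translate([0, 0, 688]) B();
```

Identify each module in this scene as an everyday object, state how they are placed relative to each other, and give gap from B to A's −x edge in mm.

A is a table. B is a picture frame. The picture frame is on top of the table. The gap from the picture frame to the table's −x edge is 0 mm.

The picture frame's min-x is at 0; the table's min-x is 0; gap = 0 mm.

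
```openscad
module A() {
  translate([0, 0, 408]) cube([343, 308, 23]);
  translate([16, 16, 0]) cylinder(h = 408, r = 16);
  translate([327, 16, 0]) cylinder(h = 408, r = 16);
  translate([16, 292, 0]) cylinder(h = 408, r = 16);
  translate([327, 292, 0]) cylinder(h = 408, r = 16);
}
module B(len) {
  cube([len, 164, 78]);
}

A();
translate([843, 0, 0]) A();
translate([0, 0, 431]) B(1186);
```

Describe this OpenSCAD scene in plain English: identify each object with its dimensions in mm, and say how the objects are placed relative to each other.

A is a four-legged stool. The seat is 343×308 mm, 23 mm thick, top at z = 431 mm. It stands on four round legs, each 32 mm in diameter, from z = 0 to the seat underside, each leg's axis is inset half a diameter from the nearest pair of seat edges (so the leg's bounding box is flush with the corner).

B is a rectangular beam 1186 mm long (x), 164 mm deep (y), 78 mm thick (z).

The beam spans the tops of two stools placed 500 mm apart, resting at z = 431 mm.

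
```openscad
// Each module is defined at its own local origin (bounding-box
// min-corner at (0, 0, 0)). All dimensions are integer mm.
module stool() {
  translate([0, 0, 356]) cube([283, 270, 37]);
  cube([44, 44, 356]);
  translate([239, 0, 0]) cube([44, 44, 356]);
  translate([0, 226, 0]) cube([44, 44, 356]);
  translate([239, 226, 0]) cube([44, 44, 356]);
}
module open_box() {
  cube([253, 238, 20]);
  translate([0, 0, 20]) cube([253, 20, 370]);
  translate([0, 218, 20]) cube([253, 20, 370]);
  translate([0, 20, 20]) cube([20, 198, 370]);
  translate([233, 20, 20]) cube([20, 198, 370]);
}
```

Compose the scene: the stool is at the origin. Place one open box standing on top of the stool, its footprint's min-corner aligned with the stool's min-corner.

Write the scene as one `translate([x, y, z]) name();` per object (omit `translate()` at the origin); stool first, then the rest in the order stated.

stool();
translate([0, 0, 393]) open_box();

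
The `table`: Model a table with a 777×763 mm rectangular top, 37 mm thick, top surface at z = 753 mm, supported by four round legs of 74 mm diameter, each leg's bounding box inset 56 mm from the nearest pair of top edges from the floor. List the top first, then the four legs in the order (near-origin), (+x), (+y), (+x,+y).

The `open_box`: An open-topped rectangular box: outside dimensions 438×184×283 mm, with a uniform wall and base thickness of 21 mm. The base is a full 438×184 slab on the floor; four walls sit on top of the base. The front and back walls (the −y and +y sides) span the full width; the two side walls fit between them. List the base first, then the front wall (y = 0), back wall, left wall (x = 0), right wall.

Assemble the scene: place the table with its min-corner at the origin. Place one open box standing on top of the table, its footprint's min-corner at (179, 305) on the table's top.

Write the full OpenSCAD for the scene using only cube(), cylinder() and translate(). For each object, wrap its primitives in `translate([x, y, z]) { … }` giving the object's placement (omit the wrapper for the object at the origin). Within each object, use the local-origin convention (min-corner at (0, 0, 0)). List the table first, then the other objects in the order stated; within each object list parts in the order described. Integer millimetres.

translate([0, 0, 716]) cube([777, 763, 37]);
translate([93, 93, 0]) cylinder(h = 716, r = 37);
translate([684, 93, 0]) cylinder(h = 716, r = 37);
translate([93, 670, 0]) cylinder(h = 716, r = 37);
translate([684, 670, 0]) cylinder(h = 716, r = 37);
translate([179, 305, 753]) {
  cube([438, 184, 21]);
  translate([0, 0, 21]) cube([438, 21, 262]);
  translate([0, 163, 21]) cube([438, 21, 262]);
  translate([0, 21, 21]) cube([21, 142, 262]);
  translate([417, 21, 21]) cube([21, 142, 262]);
}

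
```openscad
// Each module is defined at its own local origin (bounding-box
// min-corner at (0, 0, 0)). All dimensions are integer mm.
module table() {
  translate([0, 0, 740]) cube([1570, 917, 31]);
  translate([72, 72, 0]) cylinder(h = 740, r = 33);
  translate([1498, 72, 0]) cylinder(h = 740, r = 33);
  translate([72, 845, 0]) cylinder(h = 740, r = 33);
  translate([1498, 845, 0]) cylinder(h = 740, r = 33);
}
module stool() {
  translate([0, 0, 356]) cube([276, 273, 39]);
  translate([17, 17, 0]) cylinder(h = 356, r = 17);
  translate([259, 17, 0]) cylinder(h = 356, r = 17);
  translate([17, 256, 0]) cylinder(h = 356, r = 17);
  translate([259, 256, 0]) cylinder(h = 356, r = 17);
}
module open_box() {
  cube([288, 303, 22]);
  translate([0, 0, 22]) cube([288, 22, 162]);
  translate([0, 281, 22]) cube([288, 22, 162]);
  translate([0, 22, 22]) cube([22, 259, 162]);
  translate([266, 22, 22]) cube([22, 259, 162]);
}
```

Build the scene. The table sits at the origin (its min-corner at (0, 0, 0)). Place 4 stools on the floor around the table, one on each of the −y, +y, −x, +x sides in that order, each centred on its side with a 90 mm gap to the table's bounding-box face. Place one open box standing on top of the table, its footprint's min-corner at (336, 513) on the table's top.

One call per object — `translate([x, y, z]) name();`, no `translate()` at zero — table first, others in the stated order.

table();
translate([647, -363, 0]) stool();
translate([647, 1007, 0]) stool();
translate([-366, 322, 0]) stool();
translate([1660, 322, 0]) stool();
translate([336, 513, 771]) open_box();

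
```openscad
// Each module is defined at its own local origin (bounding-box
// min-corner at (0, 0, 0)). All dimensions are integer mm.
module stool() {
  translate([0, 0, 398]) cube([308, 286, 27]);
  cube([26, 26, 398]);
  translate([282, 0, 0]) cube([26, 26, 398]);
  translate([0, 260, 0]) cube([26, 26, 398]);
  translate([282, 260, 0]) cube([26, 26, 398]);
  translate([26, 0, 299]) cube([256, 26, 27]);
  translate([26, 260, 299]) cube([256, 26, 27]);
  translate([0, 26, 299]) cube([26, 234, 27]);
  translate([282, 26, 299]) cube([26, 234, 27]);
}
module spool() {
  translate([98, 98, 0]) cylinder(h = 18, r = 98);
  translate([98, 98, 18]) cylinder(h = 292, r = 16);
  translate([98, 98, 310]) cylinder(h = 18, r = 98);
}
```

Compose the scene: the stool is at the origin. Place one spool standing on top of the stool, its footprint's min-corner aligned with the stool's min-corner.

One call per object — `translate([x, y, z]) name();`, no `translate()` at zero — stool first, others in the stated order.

stool();
translate([0, 0, 425]) spool();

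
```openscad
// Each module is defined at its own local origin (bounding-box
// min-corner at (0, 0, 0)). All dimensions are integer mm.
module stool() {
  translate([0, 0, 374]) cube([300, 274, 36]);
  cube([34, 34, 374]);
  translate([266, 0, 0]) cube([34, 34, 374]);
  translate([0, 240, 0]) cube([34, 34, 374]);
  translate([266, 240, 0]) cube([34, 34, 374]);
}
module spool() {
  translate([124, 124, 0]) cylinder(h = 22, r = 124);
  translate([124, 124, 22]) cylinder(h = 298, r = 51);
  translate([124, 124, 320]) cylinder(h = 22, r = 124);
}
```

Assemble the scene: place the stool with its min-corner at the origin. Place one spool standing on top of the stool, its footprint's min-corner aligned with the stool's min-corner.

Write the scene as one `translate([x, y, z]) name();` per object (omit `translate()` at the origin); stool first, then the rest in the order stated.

stool();
translate([0, 0, 410]) spool();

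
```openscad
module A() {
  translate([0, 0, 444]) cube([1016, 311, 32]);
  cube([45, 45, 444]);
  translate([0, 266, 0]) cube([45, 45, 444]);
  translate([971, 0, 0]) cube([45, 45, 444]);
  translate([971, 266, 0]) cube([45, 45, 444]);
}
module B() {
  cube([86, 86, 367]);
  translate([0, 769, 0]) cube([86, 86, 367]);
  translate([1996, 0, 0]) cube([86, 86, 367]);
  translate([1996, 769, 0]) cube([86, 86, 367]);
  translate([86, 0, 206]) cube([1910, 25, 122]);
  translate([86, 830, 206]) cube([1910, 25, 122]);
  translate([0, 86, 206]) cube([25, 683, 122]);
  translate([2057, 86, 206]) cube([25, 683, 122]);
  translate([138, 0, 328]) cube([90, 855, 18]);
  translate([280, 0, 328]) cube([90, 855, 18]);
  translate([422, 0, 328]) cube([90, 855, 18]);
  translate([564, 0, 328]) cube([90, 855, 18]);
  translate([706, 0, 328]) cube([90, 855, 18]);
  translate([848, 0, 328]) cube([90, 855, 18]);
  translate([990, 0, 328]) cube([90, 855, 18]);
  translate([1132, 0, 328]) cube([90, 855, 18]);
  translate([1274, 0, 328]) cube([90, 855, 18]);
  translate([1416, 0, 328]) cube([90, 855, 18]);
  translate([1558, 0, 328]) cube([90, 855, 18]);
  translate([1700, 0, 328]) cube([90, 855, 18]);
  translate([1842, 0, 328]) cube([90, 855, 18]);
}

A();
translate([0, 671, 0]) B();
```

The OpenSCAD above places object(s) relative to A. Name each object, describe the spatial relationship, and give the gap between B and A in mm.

The bed frame's nearest face is 360 mm from the bench's +y face.

A is a bench. B is a bed frame. The bed frame is on the floor beside the bench on its +y side. The gap between the bed frame and the bench is 360 mm.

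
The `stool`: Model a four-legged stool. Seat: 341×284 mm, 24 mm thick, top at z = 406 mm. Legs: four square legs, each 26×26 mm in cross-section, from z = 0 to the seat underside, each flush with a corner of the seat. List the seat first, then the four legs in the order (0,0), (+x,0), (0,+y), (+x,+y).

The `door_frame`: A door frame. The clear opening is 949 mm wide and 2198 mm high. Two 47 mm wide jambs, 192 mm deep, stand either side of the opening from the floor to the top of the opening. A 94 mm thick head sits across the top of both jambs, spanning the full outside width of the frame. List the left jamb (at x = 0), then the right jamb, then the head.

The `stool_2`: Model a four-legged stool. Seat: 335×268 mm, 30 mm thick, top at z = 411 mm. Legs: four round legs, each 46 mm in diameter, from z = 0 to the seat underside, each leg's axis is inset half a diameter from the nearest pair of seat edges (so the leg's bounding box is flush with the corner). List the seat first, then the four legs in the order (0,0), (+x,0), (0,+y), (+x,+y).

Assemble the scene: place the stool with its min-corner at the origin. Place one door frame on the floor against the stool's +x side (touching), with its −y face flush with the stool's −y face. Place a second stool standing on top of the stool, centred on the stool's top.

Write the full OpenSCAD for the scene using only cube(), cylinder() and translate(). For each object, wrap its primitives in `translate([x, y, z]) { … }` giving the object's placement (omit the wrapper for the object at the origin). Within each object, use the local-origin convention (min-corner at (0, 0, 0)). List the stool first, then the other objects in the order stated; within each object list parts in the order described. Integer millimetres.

translate([0, 0, 382]) cube([341, 284, 24]);
cube([26, 26, 382]);
translate([315, 0, 0]) cube([26, 26, 382]);
translate([0, 258, 0]) cube([26, 26, 382]);
translate([315, 258, 0]) cube([26, 26, 382]);
translate([341, 0, 0]) {
  cube([47, 192, 2198]);
  translate([996, 0, 0]) cube([47, 192, 2198]);
  translate([0, 0, 2198]) cube([1043, 192, 94]);
}
translate([3, 8, 406]) {
  translate([0, 0, 381]) cube([335, 268, 30]);
  translate([23, 23, 0]) cylinder(h = 381, r = 23);
  translate([312, 23, 0]) cylinder(h = 381, r = 23);
  translate([23, 245, 0]) cylinder(h = 381, r = 23);
  translate([312, 245, 0]) cylinder(h = 381, r = 23);
}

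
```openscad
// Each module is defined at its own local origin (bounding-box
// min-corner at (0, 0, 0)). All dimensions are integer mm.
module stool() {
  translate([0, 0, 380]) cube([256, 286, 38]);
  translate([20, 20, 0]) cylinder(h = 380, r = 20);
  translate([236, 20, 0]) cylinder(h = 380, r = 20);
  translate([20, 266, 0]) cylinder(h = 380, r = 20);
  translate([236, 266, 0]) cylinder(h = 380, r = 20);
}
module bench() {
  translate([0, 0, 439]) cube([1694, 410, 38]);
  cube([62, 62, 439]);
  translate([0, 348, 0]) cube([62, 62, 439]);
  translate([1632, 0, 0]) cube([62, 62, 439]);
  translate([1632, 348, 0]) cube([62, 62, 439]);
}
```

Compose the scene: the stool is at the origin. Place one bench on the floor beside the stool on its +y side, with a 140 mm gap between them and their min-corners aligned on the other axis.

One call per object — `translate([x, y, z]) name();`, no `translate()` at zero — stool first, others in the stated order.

stool();
translate([0, 426, 0]) bench();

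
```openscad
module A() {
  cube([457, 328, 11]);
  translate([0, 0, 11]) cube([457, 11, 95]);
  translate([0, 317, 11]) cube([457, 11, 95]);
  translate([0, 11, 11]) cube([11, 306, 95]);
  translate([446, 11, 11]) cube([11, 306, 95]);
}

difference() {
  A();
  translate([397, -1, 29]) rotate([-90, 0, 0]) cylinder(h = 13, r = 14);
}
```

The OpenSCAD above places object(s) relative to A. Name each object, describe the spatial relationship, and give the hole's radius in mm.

The subtracted cylinder has r = 14 mm.

A is an open box. The open box has a circular hole through its front wall. The hole's radius is 14 mm.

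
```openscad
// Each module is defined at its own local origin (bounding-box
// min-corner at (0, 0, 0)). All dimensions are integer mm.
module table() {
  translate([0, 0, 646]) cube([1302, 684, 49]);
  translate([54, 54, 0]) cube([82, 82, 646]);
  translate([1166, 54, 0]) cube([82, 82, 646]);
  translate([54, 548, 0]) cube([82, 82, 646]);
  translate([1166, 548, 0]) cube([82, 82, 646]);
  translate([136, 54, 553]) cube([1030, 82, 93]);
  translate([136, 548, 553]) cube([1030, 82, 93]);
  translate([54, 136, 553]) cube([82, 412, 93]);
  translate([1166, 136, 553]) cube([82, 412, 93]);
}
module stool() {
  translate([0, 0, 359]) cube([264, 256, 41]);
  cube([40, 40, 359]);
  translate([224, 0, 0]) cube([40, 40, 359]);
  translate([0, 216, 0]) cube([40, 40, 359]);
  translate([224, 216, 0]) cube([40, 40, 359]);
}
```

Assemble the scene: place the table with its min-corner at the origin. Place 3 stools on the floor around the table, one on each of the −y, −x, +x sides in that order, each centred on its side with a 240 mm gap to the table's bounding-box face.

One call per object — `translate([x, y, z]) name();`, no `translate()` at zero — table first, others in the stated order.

table();
translate([519, -496, 0]) stool();
translate([-504, 214, 0]) stool();
translate([1542, 214, 0]) stool();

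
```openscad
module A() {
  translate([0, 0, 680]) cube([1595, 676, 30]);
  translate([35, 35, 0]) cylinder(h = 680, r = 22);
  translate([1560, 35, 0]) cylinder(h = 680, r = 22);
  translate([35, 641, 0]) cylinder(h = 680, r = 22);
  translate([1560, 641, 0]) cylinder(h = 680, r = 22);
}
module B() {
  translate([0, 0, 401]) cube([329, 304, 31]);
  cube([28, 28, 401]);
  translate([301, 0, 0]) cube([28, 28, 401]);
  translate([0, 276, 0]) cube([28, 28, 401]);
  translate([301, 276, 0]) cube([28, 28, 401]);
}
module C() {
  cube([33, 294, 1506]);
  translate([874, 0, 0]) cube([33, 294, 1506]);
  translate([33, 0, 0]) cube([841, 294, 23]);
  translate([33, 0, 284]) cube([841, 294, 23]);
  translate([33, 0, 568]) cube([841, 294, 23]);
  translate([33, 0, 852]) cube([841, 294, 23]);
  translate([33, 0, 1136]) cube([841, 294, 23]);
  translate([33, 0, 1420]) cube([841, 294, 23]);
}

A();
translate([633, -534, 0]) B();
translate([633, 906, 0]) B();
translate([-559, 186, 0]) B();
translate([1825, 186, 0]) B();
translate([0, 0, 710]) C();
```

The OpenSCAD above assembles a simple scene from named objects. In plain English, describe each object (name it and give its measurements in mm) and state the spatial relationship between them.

A is a rectangular dining table. The top is 1595×676×30 mm with its upper surface at z = 710 mm. It stands on four round legs of 44 mm diameter, each leg's bounding box inset 13 mm from the nearest pair of top edges, running from the floor to the underside of the top.

B is a four-legged stool. The seat is a 329×304×31 mm slab whose top surface is at z = 432 mm; four square legs, each 28×28 mm in cross-section, run from the floor (z = 0) to the underside of the seat, each flush with a corner of the seat.

C is a bookshelf 907 mm wide overall, 294 mm deep and 1506 mm tall. The two sides are 33 mm thick vertical panels. 6 horizontal shelves of 23 mm thickness span between the inner faces of the sides; the lowest shelf sits on the floor and shelves are stacked with a clear vertical gap of 261 mm between each pair.

Four stools sit around the table at the −y, +y, −x, +x sides. The bookshelf is on top of the table.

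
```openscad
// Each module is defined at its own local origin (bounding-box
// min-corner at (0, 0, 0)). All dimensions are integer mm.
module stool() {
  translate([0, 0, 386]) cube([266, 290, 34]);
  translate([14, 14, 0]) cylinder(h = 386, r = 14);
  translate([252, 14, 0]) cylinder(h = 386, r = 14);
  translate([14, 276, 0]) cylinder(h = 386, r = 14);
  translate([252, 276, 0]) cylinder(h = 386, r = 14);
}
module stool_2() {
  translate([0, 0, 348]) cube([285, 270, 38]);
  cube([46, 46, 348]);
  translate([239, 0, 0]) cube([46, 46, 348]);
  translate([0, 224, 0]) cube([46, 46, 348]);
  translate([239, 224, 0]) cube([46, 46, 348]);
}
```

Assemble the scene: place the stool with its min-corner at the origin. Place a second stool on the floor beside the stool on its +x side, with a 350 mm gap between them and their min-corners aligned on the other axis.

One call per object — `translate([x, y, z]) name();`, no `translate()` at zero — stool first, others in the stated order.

stool();
translate([616, 0, 0]) stool_2();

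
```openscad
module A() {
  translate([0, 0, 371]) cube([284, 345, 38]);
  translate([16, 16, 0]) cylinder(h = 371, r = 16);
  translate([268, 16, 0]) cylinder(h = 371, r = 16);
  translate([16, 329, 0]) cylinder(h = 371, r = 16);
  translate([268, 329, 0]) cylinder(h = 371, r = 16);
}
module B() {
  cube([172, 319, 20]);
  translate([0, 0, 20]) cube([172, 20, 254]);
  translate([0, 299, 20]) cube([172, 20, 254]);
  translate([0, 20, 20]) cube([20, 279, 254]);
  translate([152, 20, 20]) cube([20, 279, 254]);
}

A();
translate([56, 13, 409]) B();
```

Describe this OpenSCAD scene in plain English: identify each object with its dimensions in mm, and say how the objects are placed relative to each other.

A is a simple wooden stool: a rectangular seat 284 mm (x) by 345 mm (y), 38 mm thick, top face at z = 409 mm, on four round legs, each 32 mm in diameter. The legs rest on z = 0, each leg's axis is inset half a diameter from the nearest pair of seat edges (so the leg's bounding box is flush with the corner).

B is an open storage box with external size 172×319×274 mm and wall thickness 20 mm (the base is also 20 mm thick). The base covers the whole footprint; the four walls stand on the base, with the y-facing walls full-width and the x-facing walls fitting between their inner faces.

The open box is on top of the stool, centred.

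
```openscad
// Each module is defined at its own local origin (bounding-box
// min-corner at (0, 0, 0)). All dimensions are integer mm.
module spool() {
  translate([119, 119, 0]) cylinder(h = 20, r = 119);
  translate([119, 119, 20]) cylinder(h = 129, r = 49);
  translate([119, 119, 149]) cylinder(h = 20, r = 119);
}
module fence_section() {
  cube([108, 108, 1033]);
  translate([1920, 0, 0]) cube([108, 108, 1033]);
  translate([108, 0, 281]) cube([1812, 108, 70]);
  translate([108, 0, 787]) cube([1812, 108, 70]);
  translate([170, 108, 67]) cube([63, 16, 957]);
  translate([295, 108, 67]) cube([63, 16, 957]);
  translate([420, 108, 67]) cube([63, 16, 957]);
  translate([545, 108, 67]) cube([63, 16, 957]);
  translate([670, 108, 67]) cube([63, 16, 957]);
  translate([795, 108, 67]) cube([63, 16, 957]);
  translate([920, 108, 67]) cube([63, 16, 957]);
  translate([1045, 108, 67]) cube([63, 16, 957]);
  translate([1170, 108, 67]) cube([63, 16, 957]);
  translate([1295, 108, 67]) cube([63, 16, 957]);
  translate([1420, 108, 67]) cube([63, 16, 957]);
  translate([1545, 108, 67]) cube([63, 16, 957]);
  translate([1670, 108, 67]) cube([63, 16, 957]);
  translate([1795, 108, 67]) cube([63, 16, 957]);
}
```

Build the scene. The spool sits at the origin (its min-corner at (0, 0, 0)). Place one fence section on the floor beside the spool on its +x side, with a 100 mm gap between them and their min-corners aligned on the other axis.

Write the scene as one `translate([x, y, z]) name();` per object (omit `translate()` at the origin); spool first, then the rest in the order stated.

spool();
translate([338, 0, 0]) fence_section();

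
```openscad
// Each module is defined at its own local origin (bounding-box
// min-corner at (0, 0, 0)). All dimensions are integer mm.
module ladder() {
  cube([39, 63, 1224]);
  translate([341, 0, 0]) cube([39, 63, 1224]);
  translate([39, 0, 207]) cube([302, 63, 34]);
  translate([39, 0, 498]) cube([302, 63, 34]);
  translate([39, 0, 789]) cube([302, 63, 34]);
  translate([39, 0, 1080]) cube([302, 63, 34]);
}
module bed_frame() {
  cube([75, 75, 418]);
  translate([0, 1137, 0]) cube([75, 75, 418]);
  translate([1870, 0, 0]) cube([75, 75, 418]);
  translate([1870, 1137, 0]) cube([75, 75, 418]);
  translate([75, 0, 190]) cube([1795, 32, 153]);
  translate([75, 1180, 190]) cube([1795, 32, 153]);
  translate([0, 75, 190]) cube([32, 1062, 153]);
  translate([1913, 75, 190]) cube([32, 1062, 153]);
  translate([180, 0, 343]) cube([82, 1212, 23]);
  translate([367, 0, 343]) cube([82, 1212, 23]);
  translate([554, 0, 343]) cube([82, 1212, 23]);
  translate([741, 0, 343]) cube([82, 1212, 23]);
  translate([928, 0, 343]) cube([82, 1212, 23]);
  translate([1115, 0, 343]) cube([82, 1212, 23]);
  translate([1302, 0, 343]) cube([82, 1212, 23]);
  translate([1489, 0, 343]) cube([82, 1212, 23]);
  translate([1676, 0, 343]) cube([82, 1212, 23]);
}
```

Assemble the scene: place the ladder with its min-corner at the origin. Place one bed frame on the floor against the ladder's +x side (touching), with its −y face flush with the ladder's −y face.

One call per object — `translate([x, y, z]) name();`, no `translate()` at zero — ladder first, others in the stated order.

ladder();
translate([380, 0, 0]) bed_frame();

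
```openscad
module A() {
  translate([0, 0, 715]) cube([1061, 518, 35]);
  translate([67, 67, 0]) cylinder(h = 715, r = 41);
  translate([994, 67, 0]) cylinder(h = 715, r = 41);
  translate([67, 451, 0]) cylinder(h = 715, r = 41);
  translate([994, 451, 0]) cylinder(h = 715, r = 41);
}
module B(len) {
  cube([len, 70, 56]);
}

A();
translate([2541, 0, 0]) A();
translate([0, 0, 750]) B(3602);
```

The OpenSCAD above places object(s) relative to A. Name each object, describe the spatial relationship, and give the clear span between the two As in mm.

A is a table. B is a beam. A beam spans the tops of two tables. The clear span between the two tables is 1480 mm.

Second table starts at x = 2541; first ends at x = 1061; clear span = 2541 − 1061 = 1480 mm.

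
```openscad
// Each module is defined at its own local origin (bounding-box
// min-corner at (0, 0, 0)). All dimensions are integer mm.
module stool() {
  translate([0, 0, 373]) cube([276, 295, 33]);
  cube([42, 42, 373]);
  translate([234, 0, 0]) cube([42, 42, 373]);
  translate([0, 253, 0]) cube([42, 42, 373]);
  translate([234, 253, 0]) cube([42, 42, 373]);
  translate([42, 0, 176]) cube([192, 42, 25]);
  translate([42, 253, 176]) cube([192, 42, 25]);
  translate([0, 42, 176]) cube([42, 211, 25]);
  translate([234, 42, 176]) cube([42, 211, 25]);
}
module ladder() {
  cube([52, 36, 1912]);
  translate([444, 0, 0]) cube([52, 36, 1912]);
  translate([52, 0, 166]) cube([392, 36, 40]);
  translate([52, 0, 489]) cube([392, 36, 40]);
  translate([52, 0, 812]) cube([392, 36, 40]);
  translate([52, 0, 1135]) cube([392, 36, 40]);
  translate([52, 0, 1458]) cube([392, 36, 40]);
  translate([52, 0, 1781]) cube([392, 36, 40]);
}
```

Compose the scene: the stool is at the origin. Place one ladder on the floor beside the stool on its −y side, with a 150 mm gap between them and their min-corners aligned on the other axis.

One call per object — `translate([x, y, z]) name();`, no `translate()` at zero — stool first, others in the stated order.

stool();
translate([0, -186, 0]) ladder();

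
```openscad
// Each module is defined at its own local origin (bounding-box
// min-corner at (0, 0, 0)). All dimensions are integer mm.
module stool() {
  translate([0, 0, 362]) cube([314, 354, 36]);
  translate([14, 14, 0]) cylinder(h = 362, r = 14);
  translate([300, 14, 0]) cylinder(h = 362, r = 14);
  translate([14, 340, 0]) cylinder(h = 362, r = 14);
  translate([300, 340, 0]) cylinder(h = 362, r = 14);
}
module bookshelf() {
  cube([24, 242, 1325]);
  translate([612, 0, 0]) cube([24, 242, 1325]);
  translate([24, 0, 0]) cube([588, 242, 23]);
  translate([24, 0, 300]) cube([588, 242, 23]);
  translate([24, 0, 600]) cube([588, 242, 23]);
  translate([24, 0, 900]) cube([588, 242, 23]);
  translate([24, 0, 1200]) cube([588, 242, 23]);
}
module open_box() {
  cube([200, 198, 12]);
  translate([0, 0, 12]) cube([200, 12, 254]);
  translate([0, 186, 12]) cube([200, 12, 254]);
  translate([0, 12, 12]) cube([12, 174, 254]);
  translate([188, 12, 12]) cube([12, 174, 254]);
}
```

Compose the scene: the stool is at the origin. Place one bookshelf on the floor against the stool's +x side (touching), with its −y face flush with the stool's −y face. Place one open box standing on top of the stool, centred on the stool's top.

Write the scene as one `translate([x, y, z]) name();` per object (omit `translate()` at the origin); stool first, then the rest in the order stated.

stool();
translate([314, 0, 0]) bookshelf();
translate([57, 78, 398]) open_box();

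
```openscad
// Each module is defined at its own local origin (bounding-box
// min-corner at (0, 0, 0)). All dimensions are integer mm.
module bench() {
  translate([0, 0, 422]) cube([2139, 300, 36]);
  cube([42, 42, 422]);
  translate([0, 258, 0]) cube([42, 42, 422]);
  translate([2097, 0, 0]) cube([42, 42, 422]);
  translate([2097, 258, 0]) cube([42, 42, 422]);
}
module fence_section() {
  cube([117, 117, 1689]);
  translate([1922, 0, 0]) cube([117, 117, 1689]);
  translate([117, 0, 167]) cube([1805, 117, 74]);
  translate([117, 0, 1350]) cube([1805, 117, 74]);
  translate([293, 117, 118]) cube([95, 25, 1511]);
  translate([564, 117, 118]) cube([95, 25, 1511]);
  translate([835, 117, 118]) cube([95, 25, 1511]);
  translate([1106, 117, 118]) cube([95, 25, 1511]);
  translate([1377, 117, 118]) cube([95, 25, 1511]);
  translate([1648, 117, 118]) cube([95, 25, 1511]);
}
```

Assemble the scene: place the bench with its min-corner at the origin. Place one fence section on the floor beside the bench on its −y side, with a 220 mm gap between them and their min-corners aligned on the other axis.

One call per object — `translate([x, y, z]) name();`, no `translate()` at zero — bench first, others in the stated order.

bench();
translate([0, -362, 0]) fence_section();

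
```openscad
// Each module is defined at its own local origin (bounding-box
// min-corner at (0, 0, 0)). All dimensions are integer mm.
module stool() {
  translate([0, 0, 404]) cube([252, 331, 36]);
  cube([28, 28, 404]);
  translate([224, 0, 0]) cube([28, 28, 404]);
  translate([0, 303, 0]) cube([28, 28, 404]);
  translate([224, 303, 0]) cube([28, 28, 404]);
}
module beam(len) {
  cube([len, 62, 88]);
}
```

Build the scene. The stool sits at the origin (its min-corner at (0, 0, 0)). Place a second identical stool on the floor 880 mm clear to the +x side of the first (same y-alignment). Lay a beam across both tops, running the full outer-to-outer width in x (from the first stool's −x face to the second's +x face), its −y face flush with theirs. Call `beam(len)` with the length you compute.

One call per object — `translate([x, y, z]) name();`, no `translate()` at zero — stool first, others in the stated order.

stool();
translate([1132, 0, 0]) stool();
translate([0, 0, 440]) beam(1384);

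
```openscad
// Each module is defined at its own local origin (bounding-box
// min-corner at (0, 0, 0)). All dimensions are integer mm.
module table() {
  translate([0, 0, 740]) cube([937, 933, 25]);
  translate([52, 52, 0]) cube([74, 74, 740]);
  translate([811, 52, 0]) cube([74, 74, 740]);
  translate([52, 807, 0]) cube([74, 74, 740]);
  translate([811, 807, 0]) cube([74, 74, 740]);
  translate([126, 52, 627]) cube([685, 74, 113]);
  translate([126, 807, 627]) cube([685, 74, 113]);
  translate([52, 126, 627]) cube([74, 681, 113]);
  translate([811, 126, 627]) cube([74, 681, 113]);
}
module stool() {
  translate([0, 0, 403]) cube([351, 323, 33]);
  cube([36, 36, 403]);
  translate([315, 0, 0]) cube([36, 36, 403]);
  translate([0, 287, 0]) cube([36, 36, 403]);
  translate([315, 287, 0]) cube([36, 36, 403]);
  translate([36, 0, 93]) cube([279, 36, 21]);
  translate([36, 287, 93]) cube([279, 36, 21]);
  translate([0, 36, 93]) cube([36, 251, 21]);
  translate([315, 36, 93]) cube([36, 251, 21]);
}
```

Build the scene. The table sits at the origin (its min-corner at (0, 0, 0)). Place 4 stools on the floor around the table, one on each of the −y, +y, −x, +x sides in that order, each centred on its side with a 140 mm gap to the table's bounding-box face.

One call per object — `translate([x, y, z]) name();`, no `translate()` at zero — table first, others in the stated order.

table();
translate([293, -463, 0]) stool();
translate([293, 1073, 0]) stool();
translate([-491, 305, 0]) stool();
translate([1077, 305, 0]) stool();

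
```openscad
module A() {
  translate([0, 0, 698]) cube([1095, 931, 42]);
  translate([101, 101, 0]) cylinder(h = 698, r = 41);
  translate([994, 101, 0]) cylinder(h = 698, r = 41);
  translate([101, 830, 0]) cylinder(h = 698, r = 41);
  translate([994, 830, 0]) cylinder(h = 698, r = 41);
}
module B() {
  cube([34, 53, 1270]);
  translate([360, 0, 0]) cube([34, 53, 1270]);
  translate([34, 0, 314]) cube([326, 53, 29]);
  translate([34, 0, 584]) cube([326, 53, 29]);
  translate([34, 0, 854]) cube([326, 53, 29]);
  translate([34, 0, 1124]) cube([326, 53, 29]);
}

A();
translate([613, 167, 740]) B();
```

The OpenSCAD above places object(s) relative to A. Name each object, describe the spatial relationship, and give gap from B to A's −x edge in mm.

A is a table. B is a ladder. The ladder is on top of the table. The gap from the ladder to the table's −x edge is 613 mm.

The ladder's min-x is at 613; the table's min-x is 0; gap = 613 mm.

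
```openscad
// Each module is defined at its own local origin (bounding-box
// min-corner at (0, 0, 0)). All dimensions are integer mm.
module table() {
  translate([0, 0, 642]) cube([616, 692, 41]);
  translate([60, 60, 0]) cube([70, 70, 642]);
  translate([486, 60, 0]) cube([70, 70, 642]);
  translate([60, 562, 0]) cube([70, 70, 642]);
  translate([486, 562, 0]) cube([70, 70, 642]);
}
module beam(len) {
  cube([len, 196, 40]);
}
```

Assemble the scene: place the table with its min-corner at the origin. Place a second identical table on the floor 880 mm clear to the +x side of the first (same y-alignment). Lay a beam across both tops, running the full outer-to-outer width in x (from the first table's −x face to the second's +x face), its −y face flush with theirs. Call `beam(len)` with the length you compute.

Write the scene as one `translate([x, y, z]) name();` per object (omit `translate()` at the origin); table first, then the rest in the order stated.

table();
translate([1496, 0, 0]) table();
translate([0, 0, 683]) beam(2112);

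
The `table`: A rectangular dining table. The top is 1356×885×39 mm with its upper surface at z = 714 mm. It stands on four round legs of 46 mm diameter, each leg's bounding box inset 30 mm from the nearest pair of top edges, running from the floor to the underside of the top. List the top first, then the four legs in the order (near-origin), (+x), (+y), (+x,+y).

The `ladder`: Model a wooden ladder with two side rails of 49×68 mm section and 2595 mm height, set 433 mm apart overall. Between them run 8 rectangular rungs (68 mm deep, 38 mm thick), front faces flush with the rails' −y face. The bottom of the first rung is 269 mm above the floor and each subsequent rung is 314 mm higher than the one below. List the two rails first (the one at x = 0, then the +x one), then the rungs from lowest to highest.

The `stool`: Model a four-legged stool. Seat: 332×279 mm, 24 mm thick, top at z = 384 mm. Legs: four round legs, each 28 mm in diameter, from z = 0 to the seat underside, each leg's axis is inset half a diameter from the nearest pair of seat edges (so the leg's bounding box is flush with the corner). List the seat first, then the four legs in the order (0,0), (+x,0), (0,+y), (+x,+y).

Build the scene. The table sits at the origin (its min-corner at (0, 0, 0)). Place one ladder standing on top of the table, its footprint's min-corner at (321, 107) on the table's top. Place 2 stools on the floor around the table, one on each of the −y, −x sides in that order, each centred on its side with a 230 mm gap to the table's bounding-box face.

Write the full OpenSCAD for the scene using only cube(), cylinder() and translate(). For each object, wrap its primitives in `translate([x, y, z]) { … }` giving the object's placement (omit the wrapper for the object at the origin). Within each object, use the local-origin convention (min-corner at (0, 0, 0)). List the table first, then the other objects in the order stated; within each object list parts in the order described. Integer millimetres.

translate([0, 0, 675]) cube([1356, 885, 39]);
translate([53, 53, 0]) cylinder(h = 675, r = 23);
translate([1303, 53, 0]) cylinder(h = 675, r = 23);
translate([53, 832, 0]) cylinder(h = 675, r = 23);
translate([1303, 832, 0]) cylinder(h = 675, r = 23);
translate([321, 107, 714]) {
  cube([49, 68, 2595]);
  translate([384, 0, 0]) cube([49, 68, 2595]);
  translate([49, 0, 269]) cube([335, 68, 38]);
  translate([49, 0, 583]) cube([335, 68, 38]);
  translate([49, 0, 897]) cube([335, 68, 38]);
  translate([49, 0, 1211]) cube([335, 68, 38]);
  translate([49, 0, 1525]) cube([335, 68, 38]);
  translate([49, 0, 1839]) cube([335, 68, 38]);
  translate([49, 0, 2153]) cube([335, 68, 38]);
  translate([49, 0, 2467]) cube([335, 68, 38]);
}
translate([512, -509, 0]) {
  translate([0, 0, 360]) cube([332, 279, 24]);
  translate([14, 14, 0]) cylinder(h = 360, r = 14);
  translate([318, 14, 0]) cylinder(h = 360, r = 14);
  translate([14, 265, 0]) cylinder(h = 360, r = 14);
  translate([318, 265, 0]) cylinder(h = 360, r = 14);
}
translate([-562, 303, 0]) {
  translate([0, 0, 360]) cube([332, 279, 24]);
  translate([14, 14, 0]) cylinder(h = 360, r = 14);
  translate([318, 14, 0]) cylinder(h = 360, r = 14);
  translate([14, 265, 0]) cylinder(h = 360, r = 14);
  translate([318, 265, 0]) cylinder(h = 360, r = 14);
}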